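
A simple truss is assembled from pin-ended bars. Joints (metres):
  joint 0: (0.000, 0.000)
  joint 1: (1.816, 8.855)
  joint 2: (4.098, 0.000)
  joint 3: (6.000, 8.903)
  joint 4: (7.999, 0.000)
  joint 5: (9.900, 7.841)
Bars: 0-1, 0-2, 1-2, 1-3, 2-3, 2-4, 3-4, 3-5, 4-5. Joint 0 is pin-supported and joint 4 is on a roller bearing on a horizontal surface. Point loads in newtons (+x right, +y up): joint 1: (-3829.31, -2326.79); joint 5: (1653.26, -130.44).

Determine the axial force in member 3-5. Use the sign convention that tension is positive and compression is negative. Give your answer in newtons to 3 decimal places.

1638.090

N=6 nodes, M=9 members, R=3 reactions → 2N=12, M+R=12
member 0 (0-1): L=9.0393, (cx,cy)=(0.2009,0.9796)
member 1 (0-2): L=4.0980, (cx,cy)=(1.0000,0.0000)
member 2 (1-2): L=9.1443, (cx,cy)=(0.2496,-0.9684)
member 3 (1-3): L=4.1843, (cx,cy)=(0.9999,0.0115)
member 4 (2-3): L=9.1039, (cx,cy)=(0.2089,0.9779)
member 5 (2-4): L=3.9010, (cx,cy)=(1.0000,0.0000)
member 6 (3-4): L=9.1247, (cx,cy)=(0.2191,-0.9757)
member 7 (3-5): L=4.0420, (cx,cy)=(0.9649,-0.2627)
member 8 (4-5): L=8.0682, (cx,cy)=(0.2356,0.9718)
solve A·x = −loads:
  F[0-1] = -4477.3216 N (compression)
  F[0-2] = -1276.5534 N (compression)
  F[1-2] = +2154.8667 N (tension)
  F[1-3] = +2392.2155 N (tension)
  F[2-3] = -2133.7759 N (compression)
  F[2-4] = -293.0066 N (compression)
  F[3-4] = +1669.4074 N (tension)
  F[3-5] = +1638.0902 N (tension)
  F[4-5] = +308.6423 N (tension)
  Rx@0 = +2176.0500 N
  Ry@0 = +4386.0363 N
  Ry@4 = -1928.8063 N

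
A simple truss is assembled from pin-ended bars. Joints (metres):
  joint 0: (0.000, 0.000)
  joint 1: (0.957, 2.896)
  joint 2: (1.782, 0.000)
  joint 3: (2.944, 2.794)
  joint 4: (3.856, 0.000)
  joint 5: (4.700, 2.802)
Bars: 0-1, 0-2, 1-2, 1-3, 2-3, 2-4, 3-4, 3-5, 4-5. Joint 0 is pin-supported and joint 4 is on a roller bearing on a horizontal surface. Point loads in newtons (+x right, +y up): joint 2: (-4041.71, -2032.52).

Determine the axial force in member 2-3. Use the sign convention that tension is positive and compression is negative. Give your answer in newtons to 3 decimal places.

979.344

N=6 nodes, M=9 members, R=3 reactions → 2N=12, M+R=12
member 0 (0-1): L=3.0500, (cx,cy)=(0.3138,0.9495)
member 1 (0-2): L=1.7820, (cx,cy)=(1.0000,0.0000)
member 2 (1-2): L=3.0112, (cx,cy)=(0.2740,-0.9617)
member 3 (1-3): L=1.9896, (cx,cy)=(0.9987,-0.0513)
member 4 (2-3): L=3.0260, (cx,cy)=(0.3840,0.9233)
member 5 (2-4): L=2.0740, (cx,cy)=(1.0000,0.0000)
member 6 (3-4): L=2.9391, (cx,cy)=(0.3103,-0.9506)
member 7 (3-5): L=1.7560, (cx,cy)=(1.0000,0.0046)
member 8 (4-5): L=2.9264, (cx,cy)=(0.2884,0.9575)
solve A·x = −loads:
  F[0-1] = -1151.3615 N (compression)
  F[0-2] = -3680.4500 N (compression)
  F[1-2] = +1173.1502 N (tension)
  F[1-3] = -683.5732 N (compression)
  F[2-3] = +979.3437 N (tension)
  F[2-4] = +306.6013 N (tension)
  F[3-4] = -988.0757 N (compression)
  F[3-5] = -0.0000 N (tension)
  F[4-5] = +0.0000 N (tension)
  Rx@0 = +4041.7100 N
  Ry@0 = +1093.2174 N
  Ry@4 = +939.3026 N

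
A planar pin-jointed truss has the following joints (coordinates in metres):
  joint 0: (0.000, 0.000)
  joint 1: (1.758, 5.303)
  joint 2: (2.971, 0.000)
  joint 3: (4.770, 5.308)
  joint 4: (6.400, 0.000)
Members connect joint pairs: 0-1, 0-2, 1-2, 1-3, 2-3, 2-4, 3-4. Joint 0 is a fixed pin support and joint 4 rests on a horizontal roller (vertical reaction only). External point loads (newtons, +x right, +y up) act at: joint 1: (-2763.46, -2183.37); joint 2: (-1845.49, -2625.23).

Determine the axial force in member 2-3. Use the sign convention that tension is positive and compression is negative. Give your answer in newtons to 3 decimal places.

-498.231

N=5 nodes, M=7 members, R=3 reactions → 2N=10, M+R=10
member 0 (0-1): L=5.5868, (cx,cy)=(0.3147,0.9492)
member 1 (0-2): L=2.9710, (cx,cy)=(1.0000,0.0000)
member 2 (1-2): L=5.4400, (cx,cy)=(0.2230,-0.9748)
member 3 (1-3): L=3.0120, (cx,cy)=(1.0000,0.0017)
member 4 (2-3): L=5.6046, (cx,cy)=(0.3210,0.9471)
member 5 (2-4): L=3.4290, (cx,cy)=(1.0000,0.0000)
member 6 (3-4): L=5.5526, (cx,cy)=(0.2936,-0.9559)
solve A·x = −loads:
  F[0-1] = -5562.5307 N (compression)
  F[0-2] = -2858.5879 N (compression)
  F[1-2] = +3177.0851 N (tension)
  F[1-3] = +304.6734 N (tension)
  F[2-3] = -498.2307 N (compression)
  F[2-4] = -144.7470 N (compression)
  F[3-4] = +493.0844 N (tension)
  Rx@0 = +4608.9500 N
  Ry@0 = +5279.9602 N
  Ry@4 = -471.3602 N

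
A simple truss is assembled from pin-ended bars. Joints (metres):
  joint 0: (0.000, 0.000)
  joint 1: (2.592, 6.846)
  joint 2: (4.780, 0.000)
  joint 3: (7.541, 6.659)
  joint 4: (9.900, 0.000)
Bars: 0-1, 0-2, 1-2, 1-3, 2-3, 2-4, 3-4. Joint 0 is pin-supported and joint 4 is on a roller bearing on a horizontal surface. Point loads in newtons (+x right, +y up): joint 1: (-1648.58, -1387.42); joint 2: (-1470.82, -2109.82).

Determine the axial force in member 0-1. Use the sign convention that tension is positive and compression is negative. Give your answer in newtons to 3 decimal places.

-3480.839

N=5 nodes, M=7 members, R=3 reactions → 2N=10, M+R=10
member 0 (0-1): L=7.3203, (cx,cy)=(0.3541,0.9352)
member 1 (0-2): L=4.7800, (cx,cy)=(1.0000,0.0000)
member 2 (1-2): L=7.1871, (cx,cy)=(0.3044,-0.9525)
member 3 (1-3): L=4.9525, (cx,cy)=(0.9993,-0.0378)
member 4 (2-3): L=7.2087, (cx,cy)=(0.3830,0.9237)
member 5 (2-4): L=5.1200, (cx,cy)=(1.0000,0.0000)
member 6 (3-4): L=7.0645, (cx,cy)=(0.3339,-0.9426)
solve A·x = −loads:
  F[0-1] = -3480.8389 N (compression)
  F[0-2] = -1886.8841 N (compression)
  F[1-2] = +1968.2504 N (tension)
  F[1-3] = -183.2658 N (compression)
  F[2-3] = +254.3936 N (tension)
  F[2-4] = +85.7000 N (tension)
  F[3-4] = -256.6459 N (compression)
  Rx@0 = +3119.4000 N
  Ry@0 = +3255.3255 N
  Ry@4 = +241.9145 N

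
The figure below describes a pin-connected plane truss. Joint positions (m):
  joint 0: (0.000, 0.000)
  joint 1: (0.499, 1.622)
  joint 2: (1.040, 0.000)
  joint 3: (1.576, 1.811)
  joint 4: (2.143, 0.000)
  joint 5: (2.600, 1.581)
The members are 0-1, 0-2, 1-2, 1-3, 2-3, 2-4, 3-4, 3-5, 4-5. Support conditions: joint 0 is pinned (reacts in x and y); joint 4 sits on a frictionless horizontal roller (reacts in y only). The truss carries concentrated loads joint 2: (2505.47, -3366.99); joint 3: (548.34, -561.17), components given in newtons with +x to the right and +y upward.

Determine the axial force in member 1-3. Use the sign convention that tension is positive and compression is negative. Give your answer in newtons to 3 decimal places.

N=6 nodes, M=9 members, R=3 reactions → 2N=12, M+R=12
member 0 (0-1): L=1.6970, (cx,cy)=(0.2940,0.9558)
member 1 (0-2): L=1.0400, (cx,cy)=(1.0000,0.0000)
member 2 (1-2): L=1.7098, (cx,cy)=(0.3164,-0.9486)
member 3 (1-3): L=1.0935, (cx,cy)=(0.9849,0.1728)
member 4 (2-3): L=1.8887, (cx,cy)=(0.2838,0.9589)
member 5 (2-4): L=1.1030, (cx,cy)=(1.0000,0.0000)
member 6 (3-4): L=1.8977, (cx,cy)=(0.2988,-0.9543)
member 7 (3-5): L=1.0495, (cx,cy)=(0.9757,-0.2191)
member 8 (4-5): L=1.6457, (cx,cy)=(0.2777,0.9607)
solve A·x = −loads:
  F[0-1] = -1483.6628 N (compression)
  F[0-2] = +3490.0728 N (tension)
  F[1-2] = +1335.9702 N (tension)
  F[1-3] = -872.0941 N (compression)
  F[2-3] = +2189.6877 N (tension)
  F[2-4] = +785.8750 N (tension)
  F[3-4] = -2630.2354 N (compression)
  F[3-5] = -0.0000 N (compression)
  F[4-5] = +0.0000 N (tension)
  Rx@0 = -3053.8100 N
  Ry@0 = +1418.0726 N
  Ry@4 = +2510.0874 N

-872.094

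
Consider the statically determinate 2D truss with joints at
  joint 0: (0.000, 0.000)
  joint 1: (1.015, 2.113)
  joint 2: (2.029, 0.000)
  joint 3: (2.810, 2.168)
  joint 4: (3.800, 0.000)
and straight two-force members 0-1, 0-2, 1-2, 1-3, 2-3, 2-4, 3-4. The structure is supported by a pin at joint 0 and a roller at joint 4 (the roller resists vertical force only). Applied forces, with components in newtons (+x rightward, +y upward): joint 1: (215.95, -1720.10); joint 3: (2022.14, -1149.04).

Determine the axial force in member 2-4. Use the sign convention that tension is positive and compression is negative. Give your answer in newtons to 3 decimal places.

N=5 nodes, M=7 members, R=3 reactions → 2N=10, M+R=10
member 0 (0-1): L=2.3441, (cx,cy)=(0.4330,0.9014)
member 1 (0-2): L=2.0290, (cx,cy)=(1.0000,0.0000)
member 2 (1-2): L=2.3437, (cx,cy)=(0.4326,-0.9016)
member 3 (1-3): L=1.7958, (cx,cy)=(0.9995,0.0306)
member 4 (2-3): L=2.3044, (cx,cy)=(0.3389,0.9408)
member 5 (2-4): L=1.7710, (cx,cy)=(1.0000,0.0000)
member 6 (3-4): L=2.3833, (cx,cy)=(0.4154,-0.9096)
solve A·x = −loads:
  F[0-1] = -317.5559 N (compression)
  F[0-2] = +2375.5900 N (tension)
  F[1-2] = -1579.2033 N (compression)
  F[1-3] = +329.9437 N (tension)
  F[2-3] = +1513.3162 N (tension)
  F[2-4] = +1179.4591 N (tension)
  F[3-4] = -2839.4501 N (compression)
  Rx@0 = -2238.0900 N
  Ry@0 = +286.2437 N
  Ry@4 = +2582.8963 N

1179.459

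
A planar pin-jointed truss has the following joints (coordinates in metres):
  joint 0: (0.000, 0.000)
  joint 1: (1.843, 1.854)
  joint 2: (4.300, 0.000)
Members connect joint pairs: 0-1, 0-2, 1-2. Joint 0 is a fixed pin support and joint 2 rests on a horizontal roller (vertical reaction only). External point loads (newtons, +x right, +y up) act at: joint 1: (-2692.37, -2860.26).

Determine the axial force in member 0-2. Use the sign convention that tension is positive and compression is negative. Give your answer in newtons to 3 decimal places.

86.235

N=3 nodes, M=3 members, R=3 reactions → 2N=6, M+R=6
member 0 (0-1): L=2.6142, (cx,cy)=(0.7050,0.7092)
member 1 (0-2): L=4.3000, (cx,cy)=(1.0000,0.0000)
member 2 (1-2): L=3.0780, (cx,cy)=(0.7982,-0.6023)
solve A·x = −loads:
  F[0-1] = -3941.2849 N (compression)
  F[0-2] = +86.2348 N (tension)
  F[1-2] = -108.0309 N (compression)
  Rx@0 = +2692.3700 N
  Ry@0 = +2795.1890 N
  Ry@2 = +65.0710 N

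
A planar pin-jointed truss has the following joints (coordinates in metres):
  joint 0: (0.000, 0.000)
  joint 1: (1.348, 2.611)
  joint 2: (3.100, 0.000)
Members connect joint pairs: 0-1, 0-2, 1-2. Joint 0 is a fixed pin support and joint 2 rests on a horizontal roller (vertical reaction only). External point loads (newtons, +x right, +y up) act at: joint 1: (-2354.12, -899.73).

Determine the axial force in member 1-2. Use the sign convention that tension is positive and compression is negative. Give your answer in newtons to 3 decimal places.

N=3 nodes, M=3 members, R=3 reactions → 2N=6, M+R=6
member 0 (0-1): L=2.9384, (cx,cy)=(0.4587,0.8886)
member 1 (0-2): L=3.1000, (cx,cy)=(1.0000,0.0000)
member 2 (1-2): L=3.1443, (cx,cy)=(0.5572,-0.8304)
solve A·x = −loads:
  F[0-1] = -2803.6932 N (compression)
  F[0-2] = -1067.9343 N (compression)
  F[1-2] = +1916.6326 N (tension)
  Rx@0 = +2354.1200 N
  Ry@0 = +2491.2691 N
  Ry@2 = -1591.5391 N

1916.633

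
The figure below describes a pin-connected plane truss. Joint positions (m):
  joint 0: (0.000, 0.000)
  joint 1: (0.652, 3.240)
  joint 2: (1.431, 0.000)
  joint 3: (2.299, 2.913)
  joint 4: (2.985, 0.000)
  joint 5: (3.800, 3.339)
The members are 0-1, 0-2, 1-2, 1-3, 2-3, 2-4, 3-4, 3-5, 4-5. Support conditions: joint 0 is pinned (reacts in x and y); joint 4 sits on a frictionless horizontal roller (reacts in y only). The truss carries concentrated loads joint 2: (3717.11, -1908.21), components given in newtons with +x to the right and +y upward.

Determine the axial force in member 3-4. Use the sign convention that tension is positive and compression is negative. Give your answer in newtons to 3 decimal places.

-939.814

N=6 nodes, M=9 members, R=3 reactions → 2N=12, M+R=12
member 0 (0-1): L=3.3050, (cx,cy)=(0.1973,0.9803)
member 1 (0-2): L=1.4310, (cx,cy)=(1.0000,0.0000)
member 2 (1-2): L=3.3323, (cx,cy)=(0.2338,-0.9723)
member 3 (1-3): L=1.6791, (cx,cy)=(0.9809,-0.1947)
member 4 (2-3): L=3.0396, (cx,cy)=(0.2856,0.9584)
member 5 (2-4): L=1.5540, (cx,cy)=(1.0000,0.0000)
member 6 (3-4): L=2.9927, (cx,cy)=(0.2292,-0.9734)
member 7 (3-5): L=1.5603, (cx,cy)=(0.9620,0.2730)
member 8 (4-5): L=3.4370, (cx,cy)=(0.2371,0.9715)
solve A·x = −loads:
  F[0-1] = -1013.3347 N (compression)
  F[0-2] = +3917.0204 N (tension)
  F[1-2] = +1115.8167 N (tension)
  F[1-3] = -469.7486 N (compression)
  F[2-3] = +859.0837 N (tension)
  F[2-4] = +215.4295 N (tension)
  F[3-4] = -939.8142 N (compression)
  F[3-5] = +0.0000 N (tension)
  F[4-5] = -0.0000 N (compression)
  Rx@0 = -3717.1100 N
  Ry@0 = +993.4199 N
  Ry@4 = +914.7901 N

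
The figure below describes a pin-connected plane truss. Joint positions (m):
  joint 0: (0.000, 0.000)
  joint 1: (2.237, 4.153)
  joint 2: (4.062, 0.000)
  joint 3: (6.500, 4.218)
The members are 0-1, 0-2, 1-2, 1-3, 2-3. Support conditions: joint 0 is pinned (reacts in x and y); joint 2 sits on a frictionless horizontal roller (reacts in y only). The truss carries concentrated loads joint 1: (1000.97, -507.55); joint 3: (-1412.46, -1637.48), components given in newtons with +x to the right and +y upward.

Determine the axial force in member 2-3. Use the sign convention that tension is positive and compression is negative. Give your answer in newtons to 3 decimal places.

-1883.051

N=4 nodes, M=5 members, R=3 reactions → 2N=8, M+R=8
member 0 (0-1): L=4.7172, (cx,cy)=(0.4742,0.8804)
member 1 (0-2): L=4.0620, (cx,cy)=(1.0000,0.0000)
member 2 (1-2): L=4.5363, (cx,cy)=(0.4023,-0.9155)
member 3 (1-3): L=4.2635, (cx,cy)=(0.9999,0.0152)
member 4 (2-3): L=4.8719, (cx,cy)=(0.5004,0.8658)
solve A·x = −loads:
  F[0-1] = +353.7751 N (tension)
  F[0-2] = -579.2595 N (compression)
  F[1-2] = -902.4359 N (compression)
  F[1-3] = -470.1961 N (compression)
  F[2-3] = -1883.0507 N (compression)
  Rx@0 = +411.4900 N
  Ry@0 = -311.4647 N
  Ry@2 = +2456.4947 N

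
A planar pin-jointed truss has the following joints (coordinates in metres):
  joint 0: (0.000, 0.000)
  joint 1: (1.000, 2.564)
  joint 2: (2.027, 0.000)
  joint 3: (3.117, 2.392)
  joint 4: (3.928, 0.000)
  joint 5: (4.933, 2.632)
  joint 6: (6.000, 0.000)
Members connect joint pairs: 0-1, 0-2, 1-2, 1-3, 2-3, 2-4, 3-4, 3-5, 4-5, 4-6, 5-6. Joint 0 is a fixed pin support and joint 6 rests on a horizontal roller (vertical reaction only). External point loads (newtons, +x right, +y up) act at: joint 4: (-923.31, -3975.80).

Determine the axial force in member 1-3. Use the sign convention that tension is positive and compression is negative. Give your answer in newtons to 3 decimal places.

N=7 nodes, M=11 members, R=3 reactions → 2N=14, M+R=14
member 0 (0-1): L=2.7521, (cx,cy)=(0.3634,0.9316)
member 1 (0-2): L=2.0270, (cx,cy)=(1.0000,0.0000)
member 2 (1-2): L=2.7620, (cx,cy)=(0.3718,-0.9283)
member 3 (1-3): L=2.1240, (cx,cy)=(0.9967,-0.0810)
member 4 (2-3): L=2.6286, (cx,cy)=(0.4147,0.9100)
member 5 (2-4): L=1.9010, (cx,cy)=(1.0000,0.0000)
member 6 (3-4): L=2.5257, (cx,cy)=(0.3211,-0.9470)
member 7 (3-5): L=1.8318, (cx,cy)=(0.9914,0.1310)
member 8 (4-5): L=2.8173, (cx,cy)=(0.3567,0.9342)
member 9 (4-6): L=2.0720, (cx,cy)=(1.0000,0.0000)
member 10 (5-6): L=2.8401, (cx,cy)=(0.3757,-0.9267)
solve A·x = −loads:
  F[0-1] = -1473.7045 N (compression)
  F[0-2] = -387.8278 N (compression)
  F[1-2] = +1577.2134 N (tension)
  F[1-3] = -1125.6305 N (compression)
  F[2-3] = -1608.9779 N (compression)
  F[2-4] = +865.8066 N (tension)
  F[3-4] = +1148.6093 N (tension)
  F[3-5] = -2176.6911 N (compression)
  F[4-5] = +3091.3889 N (tension)
  F[4-6] = +1055.1721 N (tension)
  F[5-6] = -2808.5725 N (compression)
  Rx@0 = +923.3100 N
  Ry@0 = +1372.9763 N
  Ry@6 = +2602.8237 N

-1125.631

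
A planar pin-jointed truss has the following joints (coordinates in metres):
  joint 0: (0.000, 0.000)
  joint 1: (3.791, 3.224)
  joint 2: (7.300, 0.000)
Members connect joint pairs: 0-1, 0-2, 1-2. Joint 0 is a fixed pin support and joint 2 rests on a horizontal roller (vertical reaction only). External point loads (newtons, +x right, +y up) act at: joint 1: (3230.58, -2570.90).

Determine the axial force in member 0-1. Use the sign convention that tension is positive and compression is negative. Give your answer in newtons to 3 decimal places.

294.784

N=3 nodes, M=3 members, R=3 reactions → 2N=6, M+R=6
member 0 (0-1): L=4.9765, (cx,cy)=(0.7618,0.6478)
member 1 (0-2): L=7.3000, (cx,cy)=(1.0000,0.0000)
member 2 (1-2): L=4.7652, (cx,cy)=(0.7364,-0.6766)
solve A·x = −loads:
  F[0-1] = +294.7836 N (tension)
  F[0-2] = +3006.0210 N (tension)
  F[1-2] = -4082.1691 N (compression)
  Rx@0 = -3230.5800 N
  Ry@0 = -190.9729 N
  Ry@2 = +2761.8729 N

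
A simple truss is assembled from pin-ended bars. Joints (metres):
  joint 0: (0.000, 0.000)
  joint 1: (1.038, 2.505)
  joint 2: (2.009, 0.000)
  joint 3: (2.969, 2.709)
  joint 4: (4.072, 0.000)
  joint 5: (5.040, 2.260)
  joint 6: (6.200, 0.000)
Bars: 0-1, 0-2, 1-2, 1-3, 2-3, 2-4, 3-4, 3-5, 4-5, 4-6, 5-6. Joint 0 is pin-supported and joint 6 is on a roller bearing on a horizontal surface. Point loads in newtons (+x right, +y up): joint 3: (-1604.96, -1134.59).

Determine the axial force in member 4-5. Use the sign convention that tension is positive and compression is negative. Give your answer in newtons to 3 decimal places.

N=7 nodes, M=11 members, R=3 reactions → 2N=14, M+R=14
member 0 (0-1): L=2.7115, (cx,cy)=(0.3828,0.9238)
member 1 (0-2): L=2.0090, (cx,cy)=(1.0000,0.0000)
member 2 (1-2): L=2.6866, (cx,cy)=(0.3614,-0.9324)
member 3 (1-3): L=1.9417, (cx,cy)=(0.9945,0.1051)
member 4 (2-3): L=2.8741, (cx,cy)=(0.3340,0.9426)
member 5 (2-4): L=2.0630, (cx,cy)=(1.0000,0.0000)
member 6 (3-4): L=2.9249, (cx,cy)=(0.3771,-0.9262)
member 7 (3-5): L=2.1191, (cx,cy)=(0.9773,-0.2119)
member 8 (4-5): L=2.4586, (cx,cy)=(0.3937,0.9192)
member 9 (4-6): L=2.1280, (cx,cy)=(1.0000,0.0000)
member 10 (5-6): L=2.5403, (cx,cy)=(0.4566,-0.8897)
solve A·x = −loads:
  F[0-1] = -1399.1043 N (compression)
  F[0-2] = -1069.3720 N (compression)
  F[1-2] = +1273.4075 N (tension)
  F[1-3] = -1001.3674 N (compression)
  F[2-3] = -1259.6768 N (compression)
  F[2-4] = -188.3757 N (compression)
  F[3-4] = +138.6774 N (tension)
  F[3-5] = +139.2417 N (tension)
  F[4-5] = -139.7248 N (compression)
  F[4-6] = -81.0675 N (compression)
  F[5-6] = +177.5318 N (tension)
  Rx@0 = +1604.9600 N
  Ry@0 = +1292.5318 N
  Ry@6 = -157.9418 N

-139.725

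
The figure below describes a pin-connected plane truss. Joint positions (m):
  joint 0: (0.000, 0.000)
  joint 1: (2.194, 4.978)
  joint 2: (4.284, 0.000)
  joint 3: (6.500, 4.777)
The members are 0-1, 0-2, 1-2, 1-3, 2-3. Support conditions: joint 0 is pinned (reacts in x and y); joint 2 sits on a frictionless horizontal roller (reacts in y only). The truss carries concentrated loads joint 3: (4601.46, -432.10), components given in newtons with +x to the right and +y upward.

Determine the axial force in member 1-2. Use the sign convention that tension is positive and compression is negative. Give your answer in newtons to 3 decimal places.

N=4 nodes, M=5 members, R=3 reactions → 2N=8, M+R=8
member 0 (0-1): L=5.4400, (cx,cy)=(0.4033,0.9151)
member 1 (0-2): L=4.2840, (cx,cy)=(1.0000,0.0000)
member 2 (1-2): L=5.3989, (cx,cy)=(0.3871,-0.9220)
member 3 (1-3): L=4.3107, (cx,cy)=(0.9989,-0.0466)
member 4 (2-3): L=5.2660, (cx,cy)=(0.4208,0.9071)
solve A·x = −loads:
  F[0-1] = +5851.5014 N (tension)
  F[0-2] = +2241.5186 N (tension)
  F[1-2] = -6045.2376 N (compression)
  F[1-3] = +4705.2482 N (tension)
  F[2-3] = -234.4742 N (compression)
  Rx@0 = -4601.4600 N
  Ry@0 = -5354.5070 N
  Ry@2 = +5786.6070 N

-6045.238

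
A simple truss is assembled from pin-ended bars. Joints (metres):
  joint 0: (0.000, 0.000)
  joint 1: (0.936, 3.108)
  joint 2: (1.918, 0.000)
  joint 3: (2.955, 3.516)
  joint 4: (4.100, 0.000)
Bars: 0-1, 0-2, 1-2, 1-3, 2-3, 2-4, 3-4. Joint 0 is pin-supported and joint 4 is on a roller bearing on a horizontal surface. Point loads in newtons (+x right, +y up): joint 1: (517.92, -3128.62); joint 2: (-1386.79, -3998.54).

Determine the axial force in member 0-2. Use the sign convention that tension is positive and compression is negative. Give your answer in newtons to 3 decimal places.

380.869

N=5 nodes, M=7 members, R=3 reactions → 2N=10, M+R=10
member 0 (0-1): L=3.2459, (cx,cy)=(0.2884,0.9575)
member 1 (0-2): L=1.9180, (cx,cy)=(1.0000,0.0000)
member 2 (1-2): L=3.2594, (cx,cy)=(0.3013,-0.9535)
member 3 (1-3): L=2.0598, (cx,cy)=(0.9802,0.1981)
member 4 (2-3): L=3.6657, (cx,cy)=(0.2829,0.9592)
member 5 (2-4): L=2.1820, (cx,cy)=(1.0000,0.0000)
member 6 (3-4): L=3.6977, (cx,cy)=(0.3096,-0.9509)
solve A·x = −loads:
  F[0-1] = -4333.8747 N (compression)
  F[0-2] = +380.8688 N (tension)
  F[1-2] = +654.5078 N (tension)
  F[1-3] = -2004.5650 N (compression)
  F[2-3] = +3518.1512 N (tension)
  F[2-4] = +969.5982 N (tension)
  F[3-4] = -3131.2855 N (compression)
  Rx@0 = +868.8700 N
  Ry@0 = +4149.7738 N
  Ry@4 = +2977.3862 N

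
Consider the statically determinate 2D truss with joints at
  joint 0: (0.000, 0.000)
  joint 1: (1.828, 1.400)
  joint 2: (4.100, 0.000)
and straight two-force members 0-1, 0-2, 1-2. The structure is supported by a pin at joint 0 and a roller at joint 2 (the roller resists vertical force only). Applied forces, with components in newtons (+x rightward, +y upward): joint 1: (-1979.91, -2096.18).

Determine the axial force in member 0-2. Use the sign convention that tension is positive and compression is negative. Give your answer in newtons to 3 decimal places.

419.545

N=3 nodes, M=3 members, R=3 reactions → 2N=6, M+R=6
member 0 (0-1): L=2.3025, (cx,cy)=(0.7939,0.6080)
member 1 (0-2): L=4.1000, (cx,cy)=(1.0000,0.0000)
member 2 (1-2): L=2.6687, (cx,cy)=(0.8513,-0.5246)
solve A·x = −loads:
  F[0-1] = -3022.3121 N (compression)
  F[0-2] = +419.5454 N (tension)
  F[1-2] = -492.8005 N (compression)
  Rx@0 = +1979.9100 N
  Ry@0 = +1837.6573 N
  Ry@2 = +258.5227 N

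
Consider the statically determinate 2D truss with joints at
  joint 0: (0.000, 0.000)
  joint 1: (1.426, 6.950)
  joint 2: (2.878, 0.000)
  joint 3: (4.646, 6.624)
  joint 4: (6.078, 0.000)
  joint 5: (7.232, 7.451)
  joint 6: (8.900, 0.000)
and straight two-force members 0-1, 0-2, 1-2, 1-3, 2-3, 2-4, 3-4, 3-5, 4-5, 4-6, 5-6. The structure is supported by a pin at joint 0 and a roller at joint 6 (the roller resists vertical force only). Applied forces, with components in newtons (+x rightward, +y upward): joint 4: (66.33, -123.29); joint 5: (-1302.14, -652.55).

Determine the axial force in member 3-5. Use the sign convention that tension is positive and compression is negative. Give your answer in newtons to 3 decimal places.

-1127.700

N=7 nodes, M=11 members, R=3 reactions → 2N=14, M+R=14
member 0 (0-1): L=7.0948, (cx,cy)=(0.2010,0.9796)
member 1 (0-2): L=2.8780, (cx,cy)=(1.0000,0.0000)
member 2 (1-2): L=7.1001, (cx,cy)=(0.2045,-0.9789)
member 3 (1-3): L=3.2365, (cx,cy)=(0.9949,-0.1007)
member 4 (2-3): L=6.8559, (cx,cy)=(0.2579,0.9662)
member 5 (2-4): L=3.2000, (cx,cy)=(1.0000,0.0000)
member 6 (3-4): L=6.7770, (cx,cy)=(0.2113,-0.9774)
member 7 (3-5): L=2.7150, (cx,cy)=(0.9525,0.3046)
member 8 (4-5): L=7.5398, (cx,cy)=(0.1531,0.9882)
member 9 (4-6): L=2.8220, (cx,cy)=(1.0000,0.0000)
member 10 (5-6): L=7.6354, (cx,cy)=(0.2185,-0.9758)
solve A·x = −loads:
  F[0-1] = -1277.6030 N (compression)
  F[0-2] = -979.0211 N (compression)
  F[1-2] = +1333.3132 N (tension)
  F[1-3] = -532.1652 N (compression)
  F[2-3] = -1350.8234 N (compression)
  F[2-4] = -358.0003 N (compression)
  F[3-4] = +929.0074 N (tension)
  F[3-5] = -1127.6997 N (compression)
  F[4-5] = -794.0973 N (compression)
  F[4-6] = -106.4893 N (compression)
  F[5-6] = +487.4644 N (tension)
  Rx@0 = +1235.8100 N
  Ry@0 = +1251.5307 N
  Ry@6 = -475.6907 N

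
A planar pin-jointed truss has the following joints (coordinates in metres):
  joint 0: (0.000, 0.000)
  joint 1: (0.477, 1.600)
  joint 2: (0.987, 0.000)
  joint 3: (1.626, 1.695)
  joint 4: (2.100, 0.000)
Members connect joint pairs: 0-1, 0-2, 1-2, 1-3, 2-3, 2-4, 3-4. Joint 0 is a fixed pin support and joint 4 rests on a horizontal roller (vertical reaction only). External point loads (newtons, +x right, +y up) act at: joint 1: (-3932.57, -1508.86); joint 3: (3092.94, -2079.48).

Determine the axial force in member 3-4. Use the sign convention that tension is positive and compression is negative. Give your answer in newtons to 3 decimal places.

N=5 nodes, M=7 members, R=3 reactions → 2N=10, M+R=10
member 0 (0-1): L=1.6696, (cx,cy)=(0.2857,0.9583)
member 1 (0-2): L=0.9870, (cx,cy)=(1.0000,0.0000)
member 2 (1-2): L=1.6793, (cx,cy)=(0.3037,-0.9528)
member 3 (1-3): L=1.1529, (cx,cy)=(0.9966,0.0824)
member 4 (2-3): L=1.8114, (cx,cy)=(0.3528,0.9357)
member 5 (2-4): L=1.1130, (cx,cy)=(1.0000,0.0000)
member 6 (3-4): L=1.7600, (cx,cy)=(0.2693,-0.9631)
solve A·x = −loads:
  F[0-1] = -2228.1725 N (compression)
  F[0-2] = -203.0434 N (compression)
  F[1-2] = +919.2905 N (tension)
  F[1-3] = +3027.0933 N (tension)
  F[2-3] = -936.0452 N (compression)
  F[2-4] = +406.3366 N (tension)
  F[3-4] = -1508.7849 N (compression)
  Rx@0 = +839.6300 N
  Ry@0 = +2135.3010 N
  Ry@4 = +1453.0390 N

-1508.785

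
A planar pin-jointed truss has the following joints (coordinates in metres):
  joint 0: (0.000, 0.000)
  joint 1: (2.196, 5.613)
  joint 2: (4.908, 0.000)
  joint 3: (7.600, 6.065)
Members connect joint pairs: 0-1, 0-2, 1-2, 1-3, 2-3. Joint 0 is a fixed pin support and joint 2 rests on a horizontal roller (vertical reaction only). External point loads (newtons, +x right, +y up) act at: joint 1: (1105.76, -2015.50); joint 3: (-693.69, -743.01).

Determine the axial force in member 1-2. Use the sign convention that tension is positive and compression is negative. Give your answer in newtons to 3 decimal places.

-1941.699

N=4 nodes, M=5 members, R=3 reactions → 2N=8, M+R=8
member 0 (0-1): L=6.0273, (cx,cy)=(0.3643,0.9313)
member 1 (0-2): L=4.9080, (cx,cy)=(1.0000,0.0000)
member 2 (1-2): L=6.2338, (cx,cy)=(0.4350,-0.9004)
member 3 (1-3): L=5.4229, (cx,cy)=(0.9965,0.0834)
member 4 (2-3): L=6.6356, (cx,cy)=(0.4057,0.9140)
solve A·x = −loads:
  F[0-1] = -320.8412 N (compression)
  F[0-2] = +528.9663 N (tension)
  F[1-2] = -1941.6990 N (compression)
  F[1-3] = -379.2493 N (compression)
  F[2-3] = -778.3275 N (compression)
  Rx@0 = -412.0700 N
  Ry@0 = +298.7881 N
  Ry@2 = +2459.7219 N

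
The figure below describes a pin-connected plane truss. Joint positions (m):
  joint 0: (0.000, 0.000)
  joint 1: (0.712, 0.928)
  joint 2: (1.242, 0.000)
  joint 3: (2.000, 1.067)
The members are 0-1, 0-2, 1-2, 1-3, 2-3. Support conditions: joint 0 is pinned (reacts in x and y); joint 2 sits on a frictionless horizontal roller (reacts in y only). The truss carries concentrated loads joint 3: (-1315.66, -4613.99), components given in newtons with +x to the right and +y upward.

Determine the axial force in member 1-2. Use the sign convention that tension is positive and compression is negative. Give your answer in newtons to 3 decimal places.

N=4 nodes, M=5 members, R=3 reactions → 2N=8, M+R=8
member 0 (0-1): L=1.1697, (cx,cy)=(0.6087,0.7934)
member 1 (0-2): L=1.2420, (cx,cy)=(1.0000,0.0000)
member 2 (1-2): L=1.0687, (cx,cy)=(0.4959,-0.8684)
member 3 (1-3): L=1.2955, (cx,cy)=(0.9942,0.1073)
member 4 (2-3): L=1.3088, (cx,cy)=(0.5791,0.8152)
solve A·x = −loads:
  F[0-1] = +2124.6456 N (tension)
  F[0-2] = -2608.9715 N (compression)
  F[1-2] = -1677.1077 N (compression)
  F[1-3] = +2137.3909 N (tension)
  F[2-3] = -5941.0677 N (compression)
  Rx@0 = +1315.6600 N
  Ry@0 = -1685.6644 N
  Ry@2 = +6299.6544 N

-1677.108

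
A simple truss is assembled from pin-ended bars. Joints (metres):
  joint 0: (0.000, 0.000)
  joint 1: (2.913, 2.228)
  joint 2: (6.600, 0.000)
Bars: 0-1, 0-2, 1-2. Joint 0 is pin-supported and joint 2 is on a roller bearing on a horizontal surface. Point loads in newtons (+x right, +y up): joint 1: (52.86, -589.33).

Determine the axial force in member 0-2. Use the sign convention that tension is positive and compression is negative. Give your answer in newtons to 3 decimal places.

459.970

N=3 nodes, M=3 members, R=3 reactions → 2N=6, M+R=6
member 0 (0-1): L=3.6674, (cx,cy)=(0.7943,0.6075)
member 1 (0-2): L=6.6000, (cx,cy)=(1.0000,0.0000)
member 2 (1-2): L=4.3079, (cx,cy)=(0.8559,-0.5172)
solve A·x = −loads:
  F[0-1] = -512.5369 N (compression)
  F[0-2] = +459.9699 N (tension)
  F[1-2] = -537.4293 N (compression)
  Rx@0 = -52.8600 N
  Ry@0 = +311.3769 N
  Ry@2 = +277.9531 N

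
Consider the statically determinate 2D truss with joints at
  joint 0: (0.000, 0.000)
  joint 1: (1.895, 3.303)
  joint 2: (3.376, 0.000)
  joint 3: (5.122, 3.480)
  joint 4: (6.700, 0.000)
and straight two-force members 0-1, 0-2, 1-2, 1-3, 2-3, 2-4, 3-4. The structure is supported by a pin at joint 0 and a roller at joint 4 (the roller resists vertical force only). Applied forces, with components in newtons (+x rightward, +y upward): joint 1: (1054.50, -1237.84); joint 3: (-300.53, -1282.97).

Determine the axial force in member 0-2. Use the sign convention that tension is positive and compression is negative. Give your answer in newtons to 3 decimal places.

N=5 nodes, M=7 members, R=3 reactions → 2N=10, M+R=10
member 0 (0-1): L=3.8080, (cx,cy)=(0.4976,0.8674)
member 1 (0-2): L=3.3760, (cx,cy)=(1.0000,0.0000)
member 2 (1-2): L=3.6198, (cx,cy)=(0.4091,-0.9125)
member 3 (1-3): L=3.2319, (cx,cy)=(0.9985,0.0548)
member 4 (2-3): L=3.8934, (cx,cy)=(0.4484,0.8938)
member 5 (2-4): L=3.3240, (cx,cy)=(1.0000,0.0000)
member 6 (3-4): L=3.8211, (cx,cy)=(0.4130,-0.9107)
solve A·x = −loads:
  F[0-1] = -952.4557 N (compression)
  F[0-2] = +1227.9472 N (tension)
  F[1-2] = -530.0274 N (compression)
  F[1-3] = -1313.5959 N (compression)
  F[2-3] = +541.0951 N (tension)
  F[2-4] = +768.4424 N (tension)
  F[3-4] = -1860.7497 N (compression)
  Rx@0 = -753.9700 N
  Ry@0 = +826.1461 N
  Ry@4 = +1694.6639 N

1227.947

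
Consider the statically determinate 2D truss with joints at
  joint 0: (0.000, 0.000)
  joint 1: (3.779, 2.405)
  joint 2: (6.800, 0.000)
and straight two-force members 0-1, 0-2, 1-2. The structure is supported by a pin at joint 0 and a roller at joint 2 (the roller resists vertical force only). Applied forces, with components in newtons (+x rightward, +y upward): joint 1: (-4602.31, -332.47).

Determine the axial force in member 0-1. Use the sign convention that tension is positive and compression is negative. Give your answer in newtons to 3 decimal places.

-3306.796

N=3 nodes, M=3 members, R=3 reactions → 2N=6, M+R=6
member 0 (0-1): L=4.4794, (cx,cy)=(0.8436,0.5369)
member 1 (0-2): L=6.8000, (cx,cy)=(1.0000,0.0000)
member 2 (1-2): L=3.8614, (cx,cy)=(0.7824,-0.6228)
solve A·x = −loads:
  F[0-1] = -3306.7963 N (compression)
  F[0-2] = -1812.5541 N (compression)
  F[1-2] = +2316.7857 N (tension)
  Rx@0 = +4602.3100 N
  Ry@0 = +1775.4334 N
  Ry@2 = -1442.9634 N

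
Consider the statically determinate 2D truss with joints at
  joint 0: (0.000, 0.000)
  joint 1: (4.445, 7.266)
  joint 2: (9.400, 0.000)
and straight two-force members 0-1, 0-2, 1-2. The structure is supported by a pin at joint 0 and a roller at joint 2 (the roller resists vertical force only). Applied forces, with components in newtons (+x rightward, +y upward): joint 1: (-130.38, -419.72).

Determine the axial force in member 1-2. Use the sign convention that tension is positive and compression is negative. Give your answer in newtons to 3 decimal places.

-118.247

N=3 nodes, M=3 members, R=3 reactions → 2N=6, M+R=6
member 0 (0-1): L=8.5178, (cx,cy)=(0.5218,0.8530)
member 1 (0-2): L=9.4000, (cx,cy)=(1.0000,0.0000)
member 2 (1-2): L=8.7947, (cx,cy)=(0.5634,-0.8262)
solve A·x = −loads:
  F[0-1] = -377.5060 N (compression)
  F[0-2] = +66.6211 N (tension)
  F[1-2] = -118.2468 N (compression)
  Rx@0 = +130.3800 N
  Ry@0 = +322.0270 N
  Ry@2 = +97.6930 N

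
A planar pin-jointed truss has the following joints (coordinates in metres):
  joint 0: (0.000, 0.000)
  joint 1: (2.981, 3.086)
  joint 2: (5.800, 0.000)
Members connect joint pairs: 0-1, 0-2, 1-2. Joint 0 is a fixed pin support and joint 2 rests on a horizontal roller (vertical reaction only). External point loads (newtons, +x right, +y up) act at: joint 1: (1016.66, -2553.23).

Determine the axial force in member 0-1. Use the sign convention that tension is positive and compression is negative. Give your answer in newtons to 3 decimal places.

N=3 nodes, M=3 members, R=3 reactions → 2N=6, M+R=6
member 0 (0-1): L=4.2907, (cx,cy)=(0.6948,0.7192)
member 1 (0-2): L=5.8000, (cx,cy)=(1.0000,0.0000)
member 2 (1-2): L=4.1797, (cx,cy)=(0.6744,-0.7383)
solve A·x = −loads:
  F[0-1] = -973.2881 N (compression)
  F[0-2] = +1692.8665 N (tension)
  F[1-2] = -2510.0134 N (compression)
  Rx@0 = -1016.6600 N
  Ry@0 = +700.0246 N
  Ry@2 = +1853.2054 N

-973.288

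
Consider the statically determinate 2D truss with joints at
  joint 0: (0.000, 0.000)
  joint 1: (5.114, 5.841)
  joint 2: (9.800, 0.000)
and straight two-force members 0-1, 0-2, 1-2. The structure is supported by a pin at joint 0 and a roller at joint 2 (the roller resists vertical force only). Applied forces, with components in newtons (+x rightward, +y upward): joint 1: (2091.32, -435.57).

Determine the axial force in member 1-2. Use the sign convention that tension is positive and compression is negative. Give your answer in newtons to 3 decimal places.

-1889.424

N=3 nodes, M=3 members, R=3 reactions → 2N=6, M+R=6
member 0 (0-1): L=7.7634, (cx,cy)=(0.6587,0.7524)
member 1 (0-2): L=9.8000, (cx,cy)=(1.0000,0.0000)
member 2 (1-2): L=7.4884, (cx,cy)=(0.6258,-0.7800)
solve A·x = −loads:
  F[0-1] = +1379.8875 N (tension)
  F[0-2] = +1182.3432 N (tension)
  F[1-2] = -1889.4235 N (compression)
  Rx@0 = -2091.3200 N
  Ry@0 = -1038.1958 N
  Ry@2 = +1473.7658 N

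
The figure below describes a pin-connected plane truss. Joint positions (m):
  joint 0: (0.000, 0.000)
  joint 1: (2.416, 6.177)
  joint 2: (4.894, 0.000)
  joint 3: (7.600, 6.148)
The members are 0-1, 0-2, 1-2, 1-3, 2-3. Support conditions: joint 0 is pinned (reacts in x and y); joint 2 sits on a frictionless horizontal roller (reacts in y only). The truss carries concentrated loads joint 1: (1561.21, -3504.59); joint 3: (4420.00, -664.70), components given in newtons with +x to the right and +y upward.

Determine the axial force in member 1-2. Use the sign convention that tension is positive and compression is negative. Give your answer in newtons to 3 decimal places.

-10394.276

N=4 nodes, M=5 members, R=3 reactions → 2N=8, M+R=8
member 0 (0-1): L=6.6327, (cx,cy)=(0.3643,0.9313)
member 1 (0-2): L=4.8940, (cx,cy)=(1.0000,0.0000)
member 2 (1-2): L=6.6555, (cx,cy)=(0.3723,-0.9281)
member 3 (1-3): L=5.1841, (cx,cy)=(1.0000,-0.0056)
member 4 (2-3): L=6.7172, (cx,cy)=(0.4028,0.9153)
solve A·x = −loads:
  F[0-1] = +6567.2533 N (tension)
  F[0-2] = +3589.0405 N (tension)
  F[1-2] = -10394.2757 N (compression)
  F[1-3] = +4701.0618 N (tension)
  F[2-3] = -697.5038 N (compression)
  Rx@0 = -5981.2100 N
  Ry@0 = -6116.0724 N
  Ry@2 = +10285.3624 N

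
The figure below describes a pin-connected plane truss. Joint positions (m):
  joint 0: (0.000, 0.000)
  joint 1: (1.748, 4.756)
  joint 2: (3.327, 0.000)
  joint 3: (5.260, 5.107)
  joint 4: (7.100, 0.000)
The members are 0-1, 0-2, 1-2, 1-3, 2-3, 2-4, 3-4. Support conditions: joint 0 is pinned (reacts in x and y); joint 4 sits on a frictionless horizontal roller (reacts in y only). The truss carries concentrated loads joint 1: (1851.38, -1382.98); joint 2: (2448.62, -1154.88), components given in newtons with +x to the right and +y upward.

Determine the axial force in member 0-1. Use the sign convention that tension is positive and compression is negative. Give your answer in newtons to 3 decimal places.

N=5 nodes, M=7 members, R=3 reactions → 2N=10, M+R=10
member 0 (0-1): L=5.0671, (cx,cy)=(0.3450,0.9386)
member 1 (0-2): L=3.3270, (cx,cy)=(1.0000,0.0000)
member 2 (1-2): L=5.0113, (cx,cy)=(0.3151,-0.9491)
member 3 (1-3): L=3.5295, (cx,cy)=(0.9950,0.0994)
member 4 (2-3): L=5.4606, (cx,cy)=(0.3540,0.9352)
member 5 (2-4): L=3.7730, (cx,cy)=(1.0000,0.0000)
member 6 (3-4): L=5.4284, (cx,cy)=(0.3390,-0.9408)
solve A·x = −loads:
  F[0-1] = -443.2537 N (compression)
  F[0-2] = +4452.9108 N (tension)
  F[1-2] = -1190.4015 N (compression)
  F[1-3] = -1637.3236 N (compression)
  F[2-3] = +2442.8207 N (tension)
  F[2-4] = +764.4689 N (tension)
  F[3-4] = -2255.3311 N (compression)
  Rx@0 = -4300.0000 N
  Ry@0 = +416.0434 N
  Ry@4 = +2121.8166 N

-443.254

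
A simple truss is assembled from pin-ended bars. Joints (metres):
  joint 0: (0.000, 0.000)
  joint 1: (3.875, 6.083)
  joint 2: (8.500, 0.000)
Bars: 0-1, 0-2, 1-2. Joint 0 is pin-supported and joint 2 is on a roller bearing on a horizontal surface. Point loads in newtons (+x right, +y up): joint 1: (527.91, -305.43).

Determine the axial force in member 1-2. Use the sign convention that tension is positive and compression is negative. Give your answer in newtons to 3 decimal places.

N=3 nodes, M=3 members, R=3 reactions → 2N=6, M+R=6
member 0 (0-1): L=7.2124, (cx,cy)=(0.5373,0.8434)
member 1 (0-2): L=8.5000, (cx,cy)=(1.0000,0.0000)
member 2 (1-2): L=7.6416, (cx,cy)=(0.6052,-0.7960)
solve A·x = −loads:
  F[0-1] = +250.8950 N (tension)
  F[0-2] = +393.1116 N (tension)
  F[1-2] = -649.5109 N (compression)
  Rx@0 = -527.9100 N
  Ry@0 = -211.6074 N
  Ry@2 = +517.0374 N

-649.511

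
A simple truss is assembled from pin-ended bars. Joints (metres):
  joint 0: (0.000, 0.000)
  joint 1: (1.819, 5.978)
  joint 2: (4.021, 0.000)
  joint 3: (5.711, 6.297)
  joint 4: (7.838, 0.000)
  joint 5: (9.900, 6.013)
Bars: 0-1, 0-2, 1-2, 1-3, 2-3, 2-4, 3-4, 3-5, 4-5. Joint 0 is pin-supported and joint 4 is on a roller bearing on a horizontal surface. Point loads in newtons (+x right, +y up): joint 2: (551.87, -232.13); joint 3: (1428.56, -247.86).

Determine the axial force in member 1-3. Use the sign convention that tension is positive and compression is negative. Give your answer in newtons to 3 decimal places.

633.747

N=6 nodes, M=9 members, R=3 reactions → 2N=12, M+R=12
member 0 (0-1): L=6.2486, (cx,cy)=(0.2911,0.9567)
member 1 (0-2): L=4.0210, (cx,cy)=(1.0000,0.0000)
member 2 (1-2): L=6.3707, (cx,cy)=(0.3456,-0.9384)
member 3 (1-3): L=3.9051, (cx,cy)=(0.9967,0.0817)
member 4 (2-3): L=6.5198, (cx,cy)=(0.2592,0.9658)
member 5 (2-4): L=3.8170, (cx,cy)=(1.0000,0.0000)
member 6 (3-4): L=6.6465, (cx,cy)=(0.3200,-0.9474)
member 7 (3-5): L=4.1986, (cx,cy)=(0.9977,-0.0676)
member 8 (4-5): L=6.3567, (cx,cy)=(0.3244,0.9459)
solve A·x = −loads:
  F[0-1] = +1011.1831 N (tension)
  F[0-2] = +1686.0702 N (tension)
  F[1-2] = -975.7614 N (compression)
  F[1-3] = +633.7470 N (tension)
  F[2-3] = +1188.3668 N (tension)
  F[2-4] = +488.8959 N (tension)
  F[3-4] = -1527.7200 N (compression)
  F[3-5] = +0.0000 N (tension)
  F[4-5] = -0.0000 N (compression)
  Rx@0 = -1980.4300 N
  Ry@0 = -967.3901 N
  Ry@4 = +1447.3801 N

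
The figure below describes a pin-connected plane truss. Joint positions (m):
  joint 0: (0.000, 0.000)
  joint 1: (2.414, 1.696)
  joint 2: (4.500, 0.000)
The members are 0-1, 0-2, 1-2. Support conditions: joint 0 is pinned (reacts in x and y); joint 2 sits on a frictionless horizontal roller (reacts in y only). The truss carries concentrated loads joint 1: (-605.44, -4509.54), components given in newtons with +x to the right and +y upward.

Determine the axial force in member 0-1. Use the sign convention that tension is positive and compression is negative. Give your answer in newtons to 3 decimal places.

-4033.257

N=3 nodes, M=3 members, R=3 reactions → 2N=6, M+R=6
member 0 (0-1): L=2.9502, (cx,cy)=(0.8182,0.5749)
member 1 (0-2): L=4.5000, (cx,cy)=(1.0000,0.0000)
member 2 (1-2): L=2.6885, (cx,cy)=(0.7759,-0.6308)
solve A·x = −loads:
  F[0-1] = -4033.2565 N (compression)
  F[0-2] = +2694.7456 N (tension)
  F[1-2] = -3473.0168 N (compression)
  Rx@0 = +605.4400 N
  Ry@0 = +2318.6059 N
  Ry@2 = +2190.9341 N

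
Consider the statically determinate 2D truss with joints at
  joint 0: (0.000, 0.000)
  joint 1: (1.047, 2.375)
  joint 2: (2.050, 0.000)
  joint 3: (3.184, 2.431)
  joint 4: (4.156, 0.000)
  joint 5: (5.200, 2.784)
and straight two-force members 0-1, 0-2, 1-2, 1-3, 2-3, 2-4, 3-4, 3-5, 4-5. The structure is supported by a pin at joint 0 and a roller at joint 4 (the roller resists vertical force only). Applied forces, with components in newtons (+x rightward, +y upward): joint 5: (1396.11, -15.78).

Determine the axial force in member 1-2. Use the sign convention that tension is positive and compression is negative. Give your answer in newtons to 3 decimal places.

N=6 nodes, M=9 members, R=3 reactions → 2N=12, M+R=12
member 0 (0-1): L=2.5955, (cx,cy)=(0.4034,0.9150)
member 1 (0-2): L=2.0500, (cx,cy)=(1.0000,0.0000)
member 2 (1-2): L=2.5781, (cx,cy)=(0.3890,-0.9212)
member 3 (1-3): L=2.1377, (cx,cy)=(0.9997,0.0262)
member 4 (2-3): L=2.6825, (cx,cy)=(0.4227,0.9062)
member 5 (2-4): L=2.1060, (cx,cy)=(1.0000,0.0000)
member 6 (3-4): L=2.6181, (cx,cy)=(0.3713,-0.9285)
member 7 (3-5): L=2.0467, (cx,cy)=(0.9850,0.1725)
member 8 (4-5): L=2.9733, (cx,cy)=(0.3511,0.9363)
solve A·x = −loads:
  F[0-1] = +1026.3950 N (tension)
  F[0-2] = +982.0786 N (tension)
  F[1-2] = -996.6929 N (compression)
  F[1-3] = +802.0652 N (tension)
  F[2-3] = +1013.1557 N (tension)
  F[2-4] = +166.0159 N (tension)
  F[3-4] = -728.5032 N (compression)
  F[3-5] = +1523.3871 N (tension)
  F[4-5] = -297.4663 N (compression)
  Rx@0 = -1396.1100 N
  Ry@0 = -939.1830 N
  Ry@4 = +954.9630 N

-996.693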